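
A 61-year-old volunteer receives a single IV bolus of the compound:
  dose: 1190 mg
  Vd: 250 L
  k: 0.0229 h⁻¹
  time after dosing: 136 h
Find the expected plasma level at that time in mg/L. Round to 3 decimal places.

0.211 mg/L

C₀ = Dose / Vd = 1190 / 250 = 4.760 mg/L
C = C₀ · e^(−k·t) = 4.760 × e^(−0.02290 × 136)
  = 4.760 × 0.04441 = 0.2114 mg/L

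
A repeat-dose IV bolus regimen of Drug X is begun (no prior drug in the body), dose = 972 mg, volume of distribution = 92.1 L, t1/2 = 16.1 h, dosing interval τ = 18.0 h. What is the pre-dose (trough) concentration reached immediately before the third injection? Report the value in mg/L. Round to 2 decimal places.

7.10 mg/L

C₀ per dose = Dose / Vd = 972 / 92.1 = 10.55 mg/L
k = ln2 / t½ = 0.693147 / 16.1 = 0.04305 h⁻¹
Fraction remaining after one interval: r = e^(−kτ) = e^(−0.04305 × 18.0) = 0.4607
Before dose 3, 2 doses have been given (aged 1τ, 2τ).
C_trough = C₀ × (r + r²) = 10.55 × (0.4607 + 0.2122) = 7.099 mg/L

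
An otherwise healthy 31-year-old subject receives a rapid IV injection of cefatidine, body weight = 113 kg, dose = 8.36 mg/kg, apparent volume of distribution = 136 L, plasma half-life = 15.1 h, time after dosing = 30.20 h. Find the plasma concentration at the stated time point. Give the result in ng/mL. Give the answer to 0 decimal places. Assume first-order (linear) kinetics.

1737 ng/mL

Total dose = 8.36 × 113 = 944.7 mg
C₀ = Dose / Vd = 944.7 / 136 = 6.946 mg/L
k = ln2 / t½ = 0.693147 / 15.1 = 0.04590 h⁻¹
t / t½ = 30.20 / 15.1 = 2 half-lives
C = C₀ × (1/2)^2 = 6.946 × 0.2500 = 1.737 mg/L
Convert: 1.737 mg/L × 1000 = 1737 ng/mL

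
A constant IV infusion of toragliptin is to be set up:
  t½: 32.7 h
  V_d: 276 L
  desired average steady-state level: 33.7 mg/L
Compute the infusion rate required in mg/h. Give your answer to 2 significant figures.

k = ln2 / t½ = 0.693147 / 32.7 = 0.02120 h⁻¹
CL = k × Vd = 0.02120 × 276 = 5.851 L/h
At steady state, infusion rate R₀ = Css × CL = 33.7 × 5.851 = 197.2 mg/h

200 mg/h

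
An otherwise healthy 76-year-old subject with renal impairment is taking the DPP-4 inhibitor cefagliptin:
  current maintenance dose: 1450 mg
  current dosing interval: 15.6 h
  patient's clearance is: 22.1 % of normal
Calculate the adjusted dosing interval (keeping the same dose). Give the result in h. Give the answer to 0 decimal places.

71 h

To keep the same average steady-state level, dosing rate must scale with clearance.
CL ratio = 22.1 / 100 = 0.2210
New interval (same dose) = 15.6 / 0.2210 = 70.59 h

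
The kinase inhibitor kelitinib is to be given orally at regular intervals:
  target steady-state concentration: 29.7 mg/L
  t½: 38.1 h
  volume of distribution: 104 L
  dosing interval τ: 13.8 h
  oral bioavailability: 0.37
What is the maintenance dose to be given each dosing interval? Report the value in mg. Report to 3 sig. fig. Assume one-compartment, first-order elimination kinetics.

k = ln2 / t½ = 0.693147 / 38.1 = 0.01819 h⁻¹
CL = k × Vd = 0.01819 × 104 = 1.892 L/h
At steady state, F × (Dose/τ) = Css × CL.
Dose = Css × CL × τ / F = 29.7 × 1.892 × 13.8 / 0.37 = 2096 mg

2100 mg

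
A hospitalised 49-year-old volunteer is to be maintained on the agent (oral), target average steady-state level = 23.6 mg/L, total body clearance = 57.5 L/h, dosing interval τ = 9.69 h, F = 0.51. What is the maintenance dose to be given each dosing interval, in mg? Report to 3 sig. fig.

25800 mg

At steady state, F × (Dose/τ) = Css × CL.
Dose = Css × CL × τ / F = 23.6 × 57.50 × 9.69 / 0.51 = 25780 mg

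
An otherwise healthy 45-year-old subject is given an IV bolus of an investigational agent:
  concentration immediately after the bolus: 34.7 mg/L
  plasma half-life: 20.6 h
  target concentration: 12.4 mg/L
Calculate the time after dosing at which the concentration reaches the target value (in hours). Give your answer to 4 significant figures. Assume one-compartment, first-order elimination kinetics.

k = ln2 / t½ = 0.693147 / 20.6 = 0.03365 h⁻¹
t = ln(C₀ / C) / k = ln(34.70 / 12.4) / 0.03365
  = ln(2.798) / 0.03365 = 1.029 / 0.03365 = 30.58 h

30.58 h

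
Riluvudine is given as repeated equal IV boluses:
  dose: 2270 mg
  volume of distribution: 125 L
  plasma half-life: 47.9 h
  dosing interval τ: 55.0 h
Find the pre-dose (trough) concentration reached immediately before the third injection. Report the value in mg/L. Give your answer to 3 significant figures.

C₀ per dose = Dose / Vd = 2270 / 125 = 18.16 mg/L
k = ln2 / t½ = 0.693147 / 47.9 = 0.01447 h⁻¹
Fraction remaining after one interval: r = e^(−kτ) = e^(−0.01447 × 55.0) = 0.4512
Before dose 3, 2 doses have been given (aged 1τ, 2τ).
C_trough = C₀ × (r + r²) = 18.16 × (0.4512 + 0.2036) = 11.89 mg/L

11.9 mg/L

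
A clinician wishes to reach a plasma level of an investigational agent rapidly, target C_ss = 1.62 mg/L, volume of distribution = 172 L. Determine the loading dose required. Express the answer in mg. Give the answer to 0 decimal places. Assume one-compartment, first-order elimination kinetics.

LD = Css × Vd = 1.62 × 172 = 278.6 mg

279 mg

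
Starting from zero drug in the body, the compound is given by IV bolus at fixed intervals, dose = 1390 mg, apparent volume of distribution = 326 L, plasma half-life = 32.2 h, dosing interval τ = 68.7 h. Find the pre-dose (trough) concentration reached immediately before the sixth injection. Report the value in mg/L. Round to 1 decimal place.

C₀ per dose = Dose / Vd = 1390 / 326 = 4.264 mg/L
k = ln2 / t½ = 0.693147 / 32.2 = 0.02153 h⁻¹
Fraction remaining after one interval: r = e^(−kτ) = e^(−0.02153 × 68.7) = 0.2278
Before dose 6, 5 doses have been given (aged 1τ, 2τ, 3τ, 4τ, 5τ).
C_trough = C₀ × (r + r² + … + r^5) = C₀ × r(1−r^5)/(1−r)
        = 4.264 × 0.2278 × (1 − 0.0006134) / (1 − 0.2278) = 1.257 mg/L

1.3 mg/L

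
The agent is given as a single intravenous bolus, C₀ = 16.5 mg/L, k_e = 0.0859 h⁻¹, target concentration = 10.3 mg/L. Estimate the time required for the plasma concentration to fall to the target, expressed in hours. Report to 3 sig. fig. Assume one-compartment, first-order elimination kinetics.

5.49 h

t = ln(C₀ / C) / k = ln(16.50 / 10.3) / 0.08590
  = ln(1.602) / 0.08590 = 0.4713 / 0.08590 = 5.487 h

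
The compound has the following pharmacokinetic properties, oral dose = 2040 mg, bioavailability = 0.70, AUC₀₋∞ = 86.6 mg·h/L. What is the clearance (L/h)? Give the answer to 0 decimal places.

CL = F·Dose / AUC = 0.70 × 2040 / 86.6 = 16.49 L/h

16 L/h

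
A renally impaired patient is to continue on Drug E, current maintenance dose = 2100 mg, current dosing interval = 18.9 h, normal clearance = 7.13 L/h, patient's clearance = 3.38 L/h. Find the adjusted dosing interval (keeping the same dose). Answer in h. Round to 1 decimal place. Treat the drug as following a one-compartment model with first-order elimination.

39.9 h

To keep the same average steady-state level, dosing rate must scale with clearance.
CL ratio = 3.38 / 7.13 = 0.4741
New interval (same dose) = 18.9 / 0.4741 = 39.87 h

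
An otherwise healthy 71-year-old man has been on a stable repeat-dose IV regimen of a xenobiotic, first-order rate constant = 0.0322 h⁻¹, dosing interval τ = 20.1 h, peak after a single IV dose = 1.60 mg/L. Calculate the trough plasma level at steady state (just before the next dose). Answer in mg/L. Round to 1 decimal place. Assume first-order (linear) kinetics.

1.8 mg/L

e^(−kτ) = e^(−0.03220 × 20.1) = 0.5235
Accumulation ratio R = 1 / (1 − e^(−kτ)) = 1 / (1 − 0.5235) = 2.099
Steady-state trough = C₀ × R × e^(−kτ) = 1.60 × 2.099 × 0.5235 = 1.758 mg/L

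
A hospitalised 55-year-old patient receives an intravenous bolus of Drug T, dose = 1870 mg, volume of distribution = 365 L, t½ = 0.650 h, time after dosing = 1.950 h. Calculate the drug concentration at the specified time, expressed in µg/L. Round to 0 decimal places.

C₀ = Dose / Vd = 1870 / 365 = 5.123 mg/L
k = ln2 / t½ = 0.693147 / 0.650 = 1.066 h⁻¹
t / t½ = 1.950 / 0.650 = 3 half-lives
C = C₀ × (1/2)^3 = 5.123 × 0.1250 = 0.6404 mg/L
Convert: 0.6404 mg/L × 1000 = 640.4 µg/L

640 µg/L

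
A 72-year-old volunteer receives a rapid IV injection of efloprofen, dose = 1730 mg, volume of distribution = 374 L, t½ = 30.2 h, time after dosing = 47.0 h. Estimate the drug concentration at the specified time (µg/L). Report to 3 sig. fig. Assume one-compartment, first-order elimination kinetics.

C₀ = Dose / Vd = 1730 / 374 = 4.626 mg/L
k = ln2 / t½ = 0.693147 / 30.2 = 0.02295 h⁻¹
C = C₀ · e^(−k·t) = 4.626 × e^(−0.02295 × 47.0)
  = 4.626 × 0.3401 = 1.573 mg/L
Convert: 1.573 mg/L × 1000 = 1573 µg/L

1570 µg/L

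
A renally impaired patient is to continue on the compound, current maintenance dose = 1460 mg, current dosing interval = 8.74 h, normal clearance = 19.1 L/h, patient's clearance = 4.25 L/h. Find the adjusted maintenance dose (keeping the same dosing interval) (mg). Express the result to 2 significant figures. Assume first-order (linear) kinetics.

320 mg

To keep the same average steady-state level, dosing rate must scale with clearance.
CL ratio = 4.25 / 19.1 = 0.2225
New dose (same interval) = 1460 × 0.2225 = 324.9 mg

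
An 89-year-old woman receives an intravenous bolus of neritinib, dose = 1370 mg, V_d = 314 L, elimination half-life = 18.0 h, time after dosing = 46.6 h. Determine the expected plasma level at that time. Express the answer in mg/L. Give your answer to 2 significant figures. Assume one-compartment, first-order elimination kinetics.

C₀ = Dose / Vd = 1370 / 314 = 4.363 mg/L
k = ln2 / t½ = 0.693147 / 18.0 = 0.03851 h⁻¹
C = C₀ · e^(−k·t) = 4.363 × e^(−0.03851 × 46.6)
  = 4.363 × 0.1662 = 0.7251 mg/L

0.73 mg/L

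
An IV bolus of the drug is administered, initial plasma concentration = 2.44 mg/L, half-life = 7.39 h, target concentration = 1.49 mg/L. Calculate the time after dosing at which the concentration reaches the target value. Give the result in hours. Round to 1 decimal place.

5.3 h

k = ln2 / t½ = 0.693147 / 7.39 = 0.09380 h⁻¹
t = ln(C₀ / C) / k = ln(2.440 / 1.49) / 0.09380
  = ln(1.638) / 0.09380 = 0.4935 / 0.09380 = 5.261 h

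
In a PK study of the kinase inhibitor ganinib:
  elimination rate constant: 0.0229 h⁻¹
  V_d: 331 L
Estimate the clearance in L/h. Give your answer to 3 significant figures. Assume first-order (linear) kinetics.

CL = k × Vd = 0.0229 × 331 = 7.580 L/h

7.58 L/h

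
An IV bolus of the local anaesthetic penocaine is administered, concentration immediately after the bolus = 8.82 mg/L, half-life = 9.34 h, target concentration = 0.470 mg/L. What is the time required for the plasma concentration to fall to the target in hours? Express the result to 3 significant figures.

k = ln2 / t½ = 0.693147 / 9.34 = 0.07421 h⁻¹
t = ln(C₀ / C) / k = ln(8.820 / 0.470) / 0.07421
  = ln(18.77) / 0.07421 = 2.932 / 0.07421 = 39.51 h

39.5 h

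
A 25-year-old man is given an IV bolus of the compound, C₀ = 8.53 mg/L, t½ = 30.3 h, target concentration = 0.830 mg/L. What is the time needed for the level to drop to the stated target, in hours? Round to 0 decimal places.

k = ln2 / t½ = 0.693147 / 30.3 = 0.02288 h⁻¹
t = ln(C₀ / C) / k = ln(8.530 / 0.830) / 0.02288
  = ln(10.28) / 0.02288 = 2.330 / 0.02288 = 101.8 h

102 h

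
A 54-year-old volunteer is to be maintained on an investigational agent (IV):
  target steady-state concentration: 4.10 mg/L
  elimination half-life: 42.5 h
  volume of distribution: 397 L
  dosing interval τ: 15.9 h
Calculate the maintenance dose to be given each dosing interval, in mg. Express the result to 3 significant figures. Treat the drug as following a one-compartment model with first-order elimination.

k = ln2 / t½ = 0.693147 / 42.5 = 0.01631 h⁻¹
CL = k × Vd = 0.01631 × 397 = 6.475 L/h
At steady state, Dose/τ = Css × CL.
Dose = Css × CL × τ = 4.10 × 6.475 × 15.9 = 422.1 mg

422 mg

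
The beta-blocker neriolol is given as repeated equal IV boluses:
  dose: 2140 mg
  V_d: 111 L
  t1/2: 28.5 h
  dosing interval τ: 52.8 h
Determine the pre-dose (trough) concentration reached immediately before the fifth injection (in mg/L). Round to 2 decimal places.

C₀ per dose = Dose / Vd = 2140 / 111 = 19.28 mg/L
k = ln2 / t½ = 0.693147 / 28.5 = 0.02432 h⁻¹
Fraction remaining after one interval: r = e^(−kτ) = e^(−0.02432 × 52.8) = 0.2769
Before dose 5, 4 doses have been given (aged 1τ, 2τ, 3τ, 4τ).
C_trough = C₀ × (r + r² + … + r^4) = C₀ × r(1−r^4)/(1−r)
        = 19.28 × 0.2769 × (1 − 0.005879) / (1 − 0.2769) = 7.340 mg/L

7.34 mg/L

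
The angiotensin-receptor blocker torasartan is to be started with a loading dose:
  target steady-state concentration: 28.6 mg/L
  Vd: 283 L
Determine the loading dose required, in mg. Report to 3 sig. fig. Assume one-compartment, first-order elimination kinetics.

8090 mg

LD = Css × Vd = 28.6 × 283 = 8094 mg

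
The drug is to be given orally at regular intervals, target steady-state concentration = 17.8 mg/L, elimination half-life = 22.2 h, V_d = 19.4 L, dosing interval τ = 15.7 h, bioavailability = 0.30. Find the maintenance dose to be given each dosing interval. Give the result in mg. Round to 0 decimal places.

k = ln2 / t½ = 0.693147 / 22.2 = 0.03122 h⁻¹
CL = k × Vd = 0.03122 × 19.4 = 0.6057 L/h
At steady state, F × (Dose/τ) = Css × CL.
Dose = Css × CL × τ / F = 17.8 × 0.6057 × 15.7 / 0.30 = 564.2 mg

564 mg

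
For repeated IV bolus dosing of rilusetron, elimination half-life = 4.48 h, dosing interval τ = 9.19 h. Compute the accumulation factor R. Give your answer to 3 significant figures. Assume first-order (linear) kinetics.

1.32

k = ln2 / t½ = 0.693147 / 4.48 = 0.1547 h⁻¹
e^(−kτ) = e^(−0.1547 × 9.19) = 0.2413
Accumulation ratio R = 1 / (1 − e^(−kτ)) = 1 / (1 − 0.2413) = 1.318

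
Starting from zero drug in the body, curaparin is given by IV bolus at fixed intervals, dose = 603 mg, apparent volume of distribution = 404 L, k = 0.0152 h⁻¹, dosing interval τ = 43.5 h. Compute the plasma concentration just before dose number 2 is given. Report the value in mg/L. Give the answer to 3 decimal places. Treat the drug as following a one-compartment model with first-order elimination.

C₀ per dose = Dose / Vd = 603 / 404 = 1.493 mg/L
Fraction remaining after one interval: r = e^(−kτ) = e^(−0.01520 × 43.5) = 0.5162
Before dose 2, 1 dose has been given (aged 1τ).
C_trough = C₀ × r = 1.493 × 0.5162 = 0.7707 mg/L

0.771 mg/L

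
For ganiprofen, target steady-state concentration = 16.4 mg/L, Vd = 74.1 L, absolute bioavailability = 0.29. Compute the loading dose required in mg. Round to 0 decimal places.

LD = Css × Vd / F = 16.4 × 74.1 / 0.29 = 4190 mg

4190 mg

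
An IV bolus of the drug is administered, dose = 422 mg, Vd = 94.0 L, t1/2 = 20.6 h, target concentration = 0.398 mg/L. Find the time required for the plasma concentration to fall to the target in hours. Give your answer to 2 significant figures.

72 h

C₀ = Dose / Vd = 422.0 / 94.0 = 4.489 mg/L
k = ln2 / t½ = 0.693147 / 20.6 = 0.03365 h⁻¹
t = ln(C₀ / C) / k = ln(4.489 / 0.398) / 0.03365
  = ln(11.28) / 0.03365 = 2.423 / 0.03365 = 72.01 h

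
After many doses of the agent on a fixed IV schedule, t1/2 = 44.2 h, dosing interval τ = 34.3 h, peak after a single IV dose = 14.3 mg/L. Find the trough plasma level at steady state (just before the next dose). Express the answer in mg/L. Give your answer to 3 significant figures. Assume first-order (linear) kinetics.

20.1 mg/L

k = ln2 / t½ = 0.693147 / 44.2 = 0.01568 h⁻¹
e^(−kτ) = e^(−0.01568 × 34.3) = 0.5840
Accumulation ratio R = 1 / (1 − e^(−kτ)) = 1 / (1 − 0.5840) = 2.404
Steady-state trough = C₀ × R × e^(−kτ) = 14.3 × 2.404 × 0.5840 = 20.08 mg/L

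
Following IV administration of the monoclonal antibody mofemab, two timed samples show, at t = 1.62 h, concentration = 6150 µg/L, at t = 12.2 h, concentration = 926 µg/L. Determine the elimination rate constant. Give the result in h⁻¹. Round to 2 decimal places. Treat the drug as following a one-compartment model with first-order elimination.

0.18 h⁻¹

k = ln(C₁/C₂) / (t₂ − t₁) = ln(6150/926) / (12.2 − 1.62)
  = 1.893 / 10.58 = 0.1789 h⁻¹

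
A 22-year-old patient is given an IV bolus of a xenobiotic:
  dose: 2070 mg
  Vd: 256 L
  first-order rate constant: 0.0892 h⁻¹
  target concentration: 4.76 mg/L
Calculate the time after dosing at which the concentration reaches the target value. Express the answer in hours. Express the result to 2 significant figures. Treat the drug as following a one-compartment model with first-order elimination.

5.9 h

C₀ = Dose / Vd = 2070 / 256 = 8.086 mg/L
t = ln(C₀ / C) / k = ln(8.086 / 4.76) / 0.08920
  = ln(1.699) / 0.08920 = 0.5300 / 0.08920 = 5.942 h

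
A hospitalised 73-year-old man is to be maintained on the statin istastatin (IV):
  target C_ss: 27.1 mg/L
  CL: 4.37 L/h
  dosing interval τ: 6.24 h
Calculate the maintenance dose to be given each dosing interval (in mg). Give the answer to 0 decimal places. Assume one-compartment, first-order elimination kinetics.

739 mg

At steady state, Dose/τ = Css × CL.
Dose = Css × CL × τ = 27.1 × 4.370 × 6.24 = 739.0 mg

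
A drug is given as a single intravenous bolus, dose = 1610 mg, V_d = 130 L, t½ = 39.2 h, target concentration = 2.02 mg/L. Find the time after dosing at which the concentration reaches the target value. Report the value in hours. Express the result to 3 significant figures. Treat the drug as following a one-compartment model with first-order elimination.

C₀ = Dose / Vd = 1610 / 130 = 12.38 mg/L
k = ln2 / t½ = 0.693147 / 39.2 = 0.01768 h⁻¹
t = ln(C₀ / C) / k = ln(12.38 / 2.02) / 0.01768
  = ln(6.129) / 0.01768 = 1.813 / 0.01768 = 102.5 h

103 h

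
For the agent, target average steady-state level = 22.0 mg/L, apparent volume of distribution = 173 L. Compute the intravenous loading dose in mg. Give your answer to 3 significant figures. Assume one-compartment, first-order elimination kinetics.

3810 mg

LD = Css × Vd = 22.0 × 173 = 3806 mg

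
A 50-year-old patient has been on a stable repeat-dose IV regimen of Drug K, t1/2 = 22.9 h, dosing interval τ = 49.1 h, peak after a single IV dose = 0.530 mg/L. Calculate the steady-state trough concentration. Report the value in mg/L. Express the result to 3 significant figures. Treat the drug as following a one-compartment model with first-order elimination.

0.155 mg/L

k = ln2 / t½ = 0.693147 / 22.9 = 0.03027 h⁻¹
e^(−kτ) = e^(−0.03027 × 49.1) = 0.2262
Accumulation ratio R = 1 / (1 − e^(−kτ)) = 1 / (1 − 0.2262) = 1.292
Steady-state trough = C₀ × R × e^(−kτ) = 0.530 × 1.292 × 0.2262 = 0.1549 mg/L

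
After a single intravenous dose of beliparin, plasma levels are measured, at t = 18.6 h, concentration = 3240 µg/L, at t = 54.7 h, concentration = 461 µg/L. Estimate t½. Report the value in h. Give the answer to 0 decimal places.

13 h

k = ln(C₁/C₂) / (t₂ − t₁) = ln(3240/461) / (54.7 − 18.6)
  = 1.950 / 36.10 = 0.05402 h⁻¹
t½ = ln2 / k = 0.693147 / 0.05402 = 12.83 h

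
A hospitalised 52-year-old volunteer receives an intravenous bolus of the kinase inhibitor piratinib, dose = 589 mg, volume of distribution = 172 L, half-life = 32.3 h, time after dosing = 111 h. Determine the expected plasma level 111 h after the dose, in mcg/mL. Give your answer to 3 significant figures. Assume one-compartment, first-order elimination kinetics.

0.316 mcg/mL

C₀ = Dose / Vd = 589.0 / 172 = 3.424 mg/L
k = ln2 / t½ = 0.693147 / 32.3 = 0.02146 h⁻¹
C = C₀ · e^(−k·t) = 3.424 × e^(−0.02146 × 111)
  = 3.424 × 0.09236 = 0.3162 mg/L
(0.3162 mg/L = 0.3162 mcg/mL)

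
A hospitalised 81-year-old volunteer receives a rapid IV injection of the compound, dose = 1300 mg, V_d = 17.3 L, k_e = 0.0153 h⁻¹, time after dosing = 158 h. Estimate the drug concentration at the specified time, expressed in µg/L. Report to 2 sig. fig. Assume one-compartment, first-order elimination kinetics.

6700 µg/L

C₀ = Dose / Vd = 1300 / 17.3 = 75.14 mg/L
C = C₀ · e^(−k·t) = 75.14 × e^(−0.01530 × 158)
  = 75.14 × 0.08915 = 6.699 mg/L
Convert: 6.699 mg/L × 1000 = 6699 µg/L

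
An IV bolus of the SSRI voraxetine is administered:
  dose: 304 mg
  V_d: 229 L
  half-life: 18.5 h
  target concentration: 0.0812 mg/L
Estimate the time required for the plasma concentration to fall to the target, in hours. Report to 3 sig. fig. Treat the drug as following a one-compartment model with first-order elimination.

C₀ = Dose / Vd = 304.0 / 229 = 1.328 mg/L
k = ln2 / t½ = 0.693147 / 18.5 = 0.03747 h⁻¹
t = ln(C₀ / C) / k = ln(1.328 / 0.0812) / 0.03747
  = ln(16.35) / 0.03747 = 2.794 / 0.03747 = 74.57 h

74.6 h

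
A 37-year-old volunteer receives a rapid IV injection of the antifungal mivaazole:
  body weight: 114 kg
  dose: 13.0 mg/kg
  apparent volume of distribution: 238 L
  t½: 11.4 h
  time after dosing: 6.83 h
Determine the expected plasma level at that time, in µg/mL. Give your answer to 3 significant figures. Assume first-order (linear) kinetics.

4.11 µg/mL

Total dose = 13.0 × 114 = 1482 mg
C₀ = Dose / Vd = 1482 / 238 = 6.227 mg/L
k = ln2 / t½ = 0.693147 / 11.4 = 0.06080 h⁻¹
C = C₀ · e^(−k·t) = 6.227 × e^(−0.06080 × 6.83)
  = 6.227 × 0.6602 = 4.111 mg/L
(4.111 mg/L = 4.111 µg/mL)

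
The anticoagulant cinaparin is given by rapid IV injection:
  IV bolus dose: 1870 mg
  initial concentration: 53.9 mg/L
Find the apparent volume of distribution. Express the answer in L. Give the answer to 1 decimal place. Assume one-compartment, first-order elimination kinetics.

34.7 L

Vd = Dose / C₀ = 1870 / 53.9 = 34.69 L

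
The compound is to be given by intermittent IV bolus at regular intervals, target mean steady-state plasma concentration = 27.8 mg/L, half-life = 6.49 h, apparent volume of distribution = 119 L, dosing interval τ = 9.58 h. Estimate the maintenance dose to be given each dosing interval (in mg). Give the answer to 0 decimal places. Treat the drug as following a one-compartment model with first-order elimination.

k = ln2 / t½ = 0.693147 / 6.49 = 0.1068 h⁻¹
CL = k × Vd = 0.1068 × 119 = 12.71 L/h
At steady state, Dose/τ = Css × CL.
Dose = Css × CL × τ = 27.8 × 12.71 × 9.58 = 3385 mg

3385 mg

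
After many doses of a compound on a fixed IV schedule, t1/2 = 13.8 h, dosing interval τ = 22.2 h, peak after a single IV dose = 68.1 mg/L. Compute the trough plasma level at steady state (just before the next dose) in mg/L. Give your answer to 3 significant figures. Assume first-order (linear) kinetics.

33.2 mg/L

k = ln2 / t½ = 0.693147 / 13.8 = 0.05023 h⁻¹
e^(−kτ) = e^(−0.05023 × 22.2) = 0.3279
Accumulation ratio R = 1 / (1 − e^(−kτ)) = 1 / (1 − 0.3279) = 1.488
Steady-state trough = C₀ × R × e^(−kτ) = 68.1 × 1.488 × 0.3279 = 33.23 mg/L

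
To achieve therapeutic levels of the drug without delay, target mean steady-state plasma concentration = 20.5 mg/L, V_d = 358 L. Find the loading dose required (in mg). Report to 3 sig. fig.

7340 mg

LD = Css × Vd = 20.5 × 358 = 7339 mg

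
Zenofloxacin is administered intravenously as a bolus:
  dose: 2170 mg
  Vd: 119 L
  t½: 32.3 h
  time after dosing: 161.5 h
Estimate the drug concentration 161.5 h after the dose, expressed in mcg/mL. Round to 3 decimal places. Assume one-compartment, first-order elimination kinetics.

0.570 mcg/mL

C₀ = Dose / Vd = 2170 / 119 = 18.24 mg/L
k = ln2 / t½ = 0.693147 / 32.3 = 0.02146 h⁻¹
t / t½ = 161.5 / 32.3 = 5 half-lives
C = C₀ × (1/2)^5 = 18.24 × 0.03125 = 0.5700 mg/L
(0.5700 mg/L = 0.5700 mcg/mL)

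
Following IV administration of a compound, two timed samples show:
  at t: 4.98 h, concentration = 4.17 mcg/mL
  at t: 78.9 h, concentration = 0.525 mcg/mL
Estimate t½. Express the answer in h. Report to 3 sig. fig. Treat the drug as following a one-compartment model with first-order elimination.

k = ln(C₁/C₂) / (t₂ − t₁) = ln(4.17/0.525) / (78.9 − 4.98)
  = 2.072 / 73.92 = 0.02803 h⁻¹
t½ = ln2 / k = 0.693147 / 0.02803 = 24.73 h

24.7 h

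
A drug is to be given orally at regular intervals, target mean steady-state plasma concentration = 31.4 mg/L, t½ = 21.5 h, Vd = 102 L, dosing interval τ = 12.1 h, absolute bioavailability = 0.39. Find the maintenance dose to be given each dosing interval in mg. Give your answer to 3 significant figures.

k = ln2 / t½ = 0.693147 / 21.5 = 0.03224 h⁻¹
CL = k × Vd = 0.03224 × 102 = 3.288 L/h
At steady state, F × (Dose/τ) = Css × CL.
Dose = Css × CL × τ / F = 31.4 × 3.288 × 12.1 / 0.39 = 3203 mg

3200 mg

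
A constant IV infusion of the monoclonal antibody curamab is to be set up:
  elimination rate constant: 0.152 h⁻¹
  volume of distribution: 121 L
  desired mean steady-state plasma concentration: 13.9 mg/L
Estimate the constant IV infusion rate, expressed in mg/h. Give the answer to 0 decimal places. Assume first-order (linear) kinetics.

256 mg/h

CL = k × Vd = 0.1520 × 121 = 18.39 L/h
At steady state, infusion rate R₀ = Css × CL = 13.9 × 18.39 = 255.6 mg/h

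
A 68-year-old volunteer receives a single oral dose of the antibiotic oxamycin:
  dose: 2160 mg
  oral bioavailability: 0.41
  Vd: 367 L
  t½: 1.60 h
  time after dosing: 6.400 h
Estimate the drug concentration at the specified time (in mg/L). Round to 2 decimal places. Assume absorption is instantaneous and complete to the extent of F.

0.15 mg/L

Amount reaching circulation = F × Dose = 0.41 × 2160 = 885.6 mg
C₀ = F·Dose / Vd = 885.6 / 367 = 2.413 mg/L
k = ln2 / t½ = 0.693147 / 1.60 = 0.4332 h⁻¹
t / t½ = 6.400 / 1.60 = 4 half-lives
C = C₀ × (1/2)^4 = 2.413 × 0.06250 = 0.1508 mg/L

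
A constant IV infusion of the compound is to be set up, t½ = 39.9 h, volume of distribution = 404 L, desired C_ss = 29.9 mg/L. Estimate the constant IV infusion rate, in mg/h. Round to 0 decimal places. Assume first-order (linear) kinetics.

k = ln2 / t½ = 0.693147 / 39.9 = 0.01737 h⁻¹
CL = k × Vd = 0.01737 × 404 = 7.017 L/h
At steady state, infusion rate R₀ = Css × CL = 29.9 × 7.017 = 209.8 mg/h

210 mg/h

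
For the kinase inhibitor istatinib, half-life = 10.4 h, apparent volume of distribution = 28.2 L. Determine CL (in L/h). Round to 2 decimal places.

k = ln2 / t½ = 0.693147 / 10.4 = 0.06665 h⁻¹
CL = k × Vd = 0.06665 × 28.2 = 1.880 L/h

1.88 L/h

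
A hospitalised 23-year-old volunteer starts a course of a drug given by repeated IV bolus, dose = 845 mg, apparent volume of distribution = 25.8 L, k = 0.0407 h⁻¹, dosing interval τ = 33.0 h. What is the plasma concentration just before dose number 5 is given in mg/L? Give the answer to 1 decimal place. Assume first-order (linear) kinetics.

C₀ per dose = Dose / Vd = 845 / 25.8 = 32.75 mg/L
Fraction remaining after one interval: r = e^(−kτ) = e^(−0.04070 × 33.0) = 0.2610
Before dose 5, 4 doses have been given (aged 1τ, 2τ, 3τ, 4τ).
C_trough = C₀ × (r + r² + … + r^4) = C₀ × r(1−r^4)/(1−r)
        = 32.75 × 0.2610 × (1 − 0.004640) / (1 − 0.2610) = 11.51 mg/L

11.5 mg/L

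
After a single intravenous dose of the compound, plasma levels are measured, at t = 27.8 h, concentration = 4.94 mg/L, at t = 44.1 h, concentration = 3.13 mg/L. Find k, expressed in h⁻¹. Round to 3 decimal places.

0.028 h⁻¹

k = ln(C₁/C₂) / (t₂ − t₁) = ln(4.94/3.13) / (44.1 − 27.8)
  = 0.4563 / 16.30 = 0.02799 h⁻¹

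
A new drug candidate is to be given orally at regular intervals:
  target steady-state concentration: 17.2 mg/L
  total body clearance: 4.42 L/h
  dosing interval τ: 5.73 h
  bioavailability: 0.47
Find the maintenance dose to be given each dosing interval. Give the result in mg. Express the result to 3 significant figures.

At steady state, F × (Dose/τ) = Css × CL.
Dose = Css × CL × τ / F = 17.2 × 4.420 × 5.73 / 0.47 = 926.8 mg

927 mg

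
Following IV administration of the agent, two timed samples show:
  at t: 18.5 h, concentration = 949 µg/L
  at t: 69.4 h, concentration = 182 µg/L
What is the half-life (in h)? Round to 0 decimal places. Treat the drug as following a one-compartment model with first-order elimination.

21 h

k = ln(C₁/C₂) / (t₂ − t₁) = ln(949/182) / (69.4 − 18.5)
  = 1.651 / 50.90 = 0.03244 h⁻¹
t½ = ln2 / k = 0.693147 / 0.03244 = 21.37 h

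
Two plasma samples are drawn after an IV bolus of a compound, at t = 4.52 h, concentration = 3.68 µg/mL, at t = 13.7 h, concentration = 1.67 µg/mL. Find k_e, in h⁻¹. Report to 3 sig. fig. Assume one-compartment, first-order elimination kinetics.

k = ln(C₁/C₂) / (t₂ − t₁) = ln(3.68/1.67) / (13.7 − 4.52)
  = 0.7901 / 9.180 = 0.08607 h⁻¹

0.0861 h⁻¹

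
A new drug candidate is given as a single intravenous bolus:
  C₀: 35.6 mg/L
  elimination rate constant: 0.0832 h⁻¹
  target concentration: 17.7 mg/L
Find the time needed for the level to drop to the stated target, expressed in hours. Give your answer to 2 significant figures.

t = ln(C₀ / C) / k = ln(35.60 / 17.7) / 0.08320
  = ln(2.011) / 0.08320 = 0.6986 / 0.08320 = 8.397 h

8.4 h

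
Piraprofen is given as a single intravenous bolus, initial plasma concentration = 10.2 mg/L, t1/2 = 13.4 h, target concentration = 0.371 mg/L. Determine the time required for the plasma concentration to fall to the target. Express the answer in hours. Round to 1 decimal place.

64.1 h

k = ln2 / t½ = 0.693147 / 13.4 = 0.05173 h⁻¹
t = ln(C₀ / C) / k = ln(10.20 / 0.371) / 0.05173
  = ln(27.49) / 0.05173 = 3.314 / 0.05173 = 64.06 h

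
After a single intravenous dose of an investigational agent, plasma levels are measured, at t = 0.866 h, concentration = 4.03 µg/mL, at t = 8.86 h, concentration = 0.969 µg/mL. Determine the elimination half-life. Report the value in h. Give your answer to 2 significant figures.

3.9 h

k = ln(C₁/C₂) / (t₂ − t₁) = ln(4.03/0.969) / (8.86 − 0.866)
  = 1.425 / 7.994 = 0.1783 h⁻¹
t½ = ln2 / k = 0.693147 / 0.1783 = 3.888 h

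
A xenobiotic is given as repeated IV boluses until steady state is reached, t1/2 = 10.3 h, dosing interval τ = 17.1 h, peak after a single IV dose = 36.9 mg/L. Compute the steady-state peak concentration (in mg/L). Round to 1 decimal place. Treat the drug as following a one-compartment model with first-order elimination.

k = ln2 / t½ = 0.693147 / 10.3 = 0.06730 h⁻¹
e^(−kτ) = e^(−0.06730 × 17.1) = 0.3164
Accumulation ratio R = 1 / (1 − e^(−kτ)) = 1 / (1 − 0.3164) = 1.463
Steady-state peak = C₀ × R = 36.9 × 1.463 = 53.98 mg/L

54.0 mg/L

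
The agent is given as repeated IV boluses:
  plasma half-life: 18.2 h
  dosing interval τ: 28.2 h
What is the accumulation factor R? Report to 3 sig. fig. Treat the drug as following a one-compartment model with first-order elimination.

1.52

k = ln2 / t½ = 0.693147 / 18.2 = 0.03809 h⁻¹
e^(−kτ) = e^(−0.03809 × 28.2) = 0.3416
Accumulation ratio R = 1 / (1 − e^(−kτ)) = 1 / (1 − 0.3416) = 1.519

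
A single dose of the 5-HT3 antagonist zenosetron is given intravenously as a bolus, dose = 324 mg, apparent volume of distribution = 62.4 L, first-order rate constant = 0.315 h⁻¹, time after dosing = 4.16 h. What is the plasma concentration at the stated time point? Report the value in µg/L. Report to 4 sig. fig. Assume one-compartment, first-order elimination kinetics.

C₀ = Dose / Vd = 324.0 / 62.4 = 5.192 mg/L
C = C₀ · e^(−k·t) = 5.192 × e^(−0.3150 × 4.16)
  = 5.192 × 0.2697 = 1.400 mg/L
Convert: 1.400 mg/L × 1000 = 1400 µg/L

1400 µg/L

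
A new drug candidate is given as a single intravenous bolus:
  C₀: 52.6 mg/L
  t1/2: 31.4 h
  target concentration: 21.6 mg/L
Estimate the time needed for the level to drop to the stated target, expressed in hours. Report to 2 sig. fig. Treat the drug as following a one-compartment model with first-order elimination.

40 h

k = ln2 / t½ = 0.693147 / 31.4 = 0.02207 h⁻¹
t = ln(C₀ / C) / k = ln(52.60 / 21.6) / 0.02207
  = ln(2.435) / 0.02207 = 0.8899 / 0.02207 = 40.32 h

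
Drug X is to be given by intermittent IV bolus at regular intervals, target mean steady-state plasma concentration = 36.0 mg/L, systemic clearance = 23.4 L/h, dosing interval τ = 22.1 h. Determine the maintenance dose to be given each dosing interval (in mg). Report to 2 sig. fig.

At steady state, Dose/τ = Css × CL.
Dose = Css × CL × τ = 36.0 × 23.40 × 22.1 = 18620 mg

19000 mg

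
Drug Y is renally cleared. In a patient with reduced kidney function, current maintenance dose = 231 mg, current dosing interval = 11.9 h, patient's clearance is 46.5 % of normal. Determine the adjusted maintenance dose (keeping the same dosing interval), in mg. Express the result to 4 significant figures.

To keep the same average steady-state level, dosing rate must scale with clearance.
CL ratio = 46.5 / 100 = 0.4650
New dose (same interval) = 231 × 0.4650 = 107.4 mg

107.4 mg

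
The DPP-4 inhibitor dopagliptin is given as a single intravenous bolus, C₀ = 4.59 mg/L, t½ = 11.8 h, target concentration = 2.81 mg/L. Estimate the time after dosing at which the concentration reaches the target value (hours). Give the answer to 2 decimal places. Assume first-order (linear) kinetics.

8.35 h

k = ln2 / t½ = 0.693147 / 11.8 = 0.05874 h⁻¹
t = ln(C₀ / C) / k = ln(4.590 / 2.81) / 0.05874
  = ln(1.633) / 0.05874 = 0.4904 / 0.05874 = 8.349 h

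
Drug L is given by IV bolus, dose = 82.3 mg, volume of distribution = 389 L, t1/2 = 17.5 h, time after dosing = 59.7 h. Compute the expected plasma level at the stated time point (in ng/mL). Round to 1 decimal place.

C₀ = Dose / Vd = 82.30 / 389 = 0.2116 mg/L
k = ln2 / t½ = 0.693147 / 17.5 = 0.03961 h⁻¹
C = C₀ · e^(−k·t) = 0.2116 × e^(−0.03961 × 59.7)
  = 0.2116 × 0.09398 = 0.01989 mg/L
Convert: 0.01989 mg/L × 1000 = 19.89 ng/mL

19.9 ng/mL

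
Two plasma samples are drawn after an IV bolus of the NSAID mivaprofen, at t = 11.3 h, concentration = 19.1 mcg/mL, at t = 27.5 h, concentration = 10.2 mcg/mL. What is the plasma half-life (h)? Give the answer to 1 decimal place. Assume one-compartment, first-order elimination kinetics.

k = ln(C₁/C₂) / (t₂ − t₁) = ln(19.1/10.2) / (27.5 − 11.3)
  = 0.6273 / 16.20 = 0.03872 h⁻¹
t½ = ln2 / k = 0.693147 / 0.03872 = 17.90 h

17.9 h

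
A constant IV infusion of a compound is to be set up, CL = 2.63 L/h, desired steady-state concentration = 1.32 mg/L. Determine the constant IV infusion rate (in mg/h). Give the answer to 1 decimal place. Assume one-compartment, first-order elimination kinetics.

3.5 mg/h

At steady state, infusion rate R₀ = Css × CL = 1.32 × 2.630 = 3.472 mg/h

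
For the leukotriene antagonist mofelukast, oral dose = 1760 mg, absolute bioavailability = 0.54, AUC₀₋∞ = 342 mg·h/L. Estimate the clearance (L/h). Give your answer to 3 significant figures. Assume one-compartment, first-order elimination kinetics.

CL = F·Dose / AUC = 0.54 × 1760 / 342 = 2.779 L/h

2.78 L/h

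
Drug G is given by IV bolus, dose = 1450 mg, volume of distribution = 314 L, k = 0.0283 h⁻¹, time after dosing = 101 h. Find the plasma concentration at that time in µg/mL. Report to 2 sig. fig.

0.26 µg/mL

C₀ = Dose / Vd = 1450 / 314 = 4.618 mg/L
C = C₀ · e^(−k·t) = 4.618 × e^(−0.02830 × 101)
  = 4.618 × 0.05737 = 0.2649 mg/L
(0.2649 mg/L = 0.2649 µg/mL)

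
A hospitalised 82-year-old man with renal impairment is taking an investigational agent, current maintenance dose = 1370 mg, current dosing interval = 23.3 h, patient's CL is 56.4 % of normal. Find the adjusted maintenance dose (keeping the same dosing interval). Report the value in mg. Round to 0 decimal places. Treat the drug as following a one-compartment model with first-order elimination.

773 mg

To keep the same average steady-state level, dosing rate must scale with clearance.
CL ratio = 56.4 / 100 = 0.5640
New dose (same interval) = 1370 × 0.5640 = 772.7 mg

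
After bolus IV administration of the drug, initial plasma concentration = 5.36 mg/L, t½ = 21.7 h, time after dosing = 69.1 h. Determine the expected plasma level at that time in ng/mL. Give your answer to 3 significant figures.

k = ln2 / t½ = 0.693147 / 21.7 = 0.03194 h⁻¹
C = C₀ · e^(−k·t) = 5.360 × e^(−0.03194 × 69.1)
  = 5.360 × 0.1100 = 0.5896 mg/L
Convert: 0.5896 mg/L × 1000 = 589.6 ng/mL

590 ng/mL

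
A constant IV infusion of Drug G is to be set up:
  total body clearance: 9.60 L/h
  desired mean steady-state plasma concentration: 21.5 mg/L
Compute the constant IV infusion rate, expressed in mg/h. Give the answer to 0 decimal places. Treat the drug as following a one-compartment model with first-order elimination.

206 mg/h

At steady state, infusion rate R₀ = Css × CL = 21.5 × 9.600 = 206.4 mg/h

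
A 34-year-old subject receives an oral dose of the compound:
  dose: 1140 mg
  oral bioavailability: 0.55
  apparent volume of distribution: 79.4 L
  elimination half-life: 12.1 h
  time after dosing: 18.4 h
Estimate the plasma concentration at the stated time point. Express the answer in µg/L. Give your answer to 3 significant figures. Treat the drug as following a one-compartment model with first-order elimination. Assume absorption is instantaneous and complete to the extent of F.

Amount reaching circulation = F × Dose = 0.55 × 1140 = 627.0 mg
C₀ = F·Dose / Vd = 627.0 / 79.4 = 7.897 mg/L
k = ln2 / t½ = 0.693147 / 12.1 = 0.05728 h⁻¹
C = C₀ · e^(−k·t) = 7.897 × e^(−0.05728 × 18.4)
  = 7.897 × 0.3486 = 2.753 mg/L
Convert: 2.753 mg/L × 1000 = 2753 µg/L

2750 µg/L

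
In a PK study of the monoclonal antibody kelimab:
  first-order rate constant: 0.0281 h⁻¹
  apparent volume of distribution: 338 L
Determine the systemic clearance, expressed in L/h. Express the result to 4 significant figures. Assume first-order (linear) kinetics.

CL = k × Vd = 0.0281 × 338 = 9.498 L/h

9.498 L/h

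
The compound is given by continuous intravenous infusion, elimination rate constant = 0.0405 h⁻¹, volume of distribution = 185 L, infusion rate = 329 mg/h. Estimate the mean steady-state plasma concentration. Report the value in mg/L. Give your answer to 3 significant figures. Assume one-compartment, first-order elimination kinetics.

CL = k × Vd = 0.04050 × 185 = 7.493 L/h
At steady state Css = R₀ / CL = 329 / 7.493 = 43.91 mg/L

43.9 mg/L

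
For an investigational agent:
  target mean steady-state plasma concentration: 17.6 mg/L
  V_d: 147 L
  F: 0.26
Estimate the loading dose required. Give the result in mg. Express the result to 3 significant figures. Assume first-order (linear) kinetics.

9950 mg

LD = Css × Vd / F = 17.6 × 147 / 0.26 = 9951 mg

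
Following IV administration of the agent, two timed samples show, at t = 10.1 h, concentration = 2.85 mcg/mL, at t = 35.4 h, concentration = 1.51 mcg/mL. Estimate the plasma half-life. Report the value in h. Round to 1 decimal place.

27.6 h

k = ln(C₁/C₂) / (t₂ − t₁) = ln(2.85/1.51) / (35.4 − 10.1)
  = 0.6352 / 25.30 = 0.02511 h⁻¹
t½ = ln2 / k = 0.693147 / 0.02511 = 27.60 h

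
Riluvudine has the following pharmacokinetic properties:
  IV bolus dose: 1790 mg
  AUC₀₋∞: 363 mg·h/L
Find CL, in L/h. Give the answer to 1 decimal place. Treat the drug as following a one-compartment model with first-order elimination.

CL = Dose / AUC = 1790 / 363 = 4.931 L/h

4.9 L/h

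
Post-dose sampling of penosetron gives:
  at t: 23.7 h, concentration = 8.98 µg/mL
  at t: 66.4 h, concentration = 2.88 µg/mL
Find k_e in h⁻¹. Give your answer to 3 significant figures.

k = ln(C₁/C₂) / (t₂ − t₁) = ln(8.98/2.88) / (66.4 − 23.7)
  = 1.137 / 42.70 = 0.02663 h⁻¹

0.0266 h⁻¹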